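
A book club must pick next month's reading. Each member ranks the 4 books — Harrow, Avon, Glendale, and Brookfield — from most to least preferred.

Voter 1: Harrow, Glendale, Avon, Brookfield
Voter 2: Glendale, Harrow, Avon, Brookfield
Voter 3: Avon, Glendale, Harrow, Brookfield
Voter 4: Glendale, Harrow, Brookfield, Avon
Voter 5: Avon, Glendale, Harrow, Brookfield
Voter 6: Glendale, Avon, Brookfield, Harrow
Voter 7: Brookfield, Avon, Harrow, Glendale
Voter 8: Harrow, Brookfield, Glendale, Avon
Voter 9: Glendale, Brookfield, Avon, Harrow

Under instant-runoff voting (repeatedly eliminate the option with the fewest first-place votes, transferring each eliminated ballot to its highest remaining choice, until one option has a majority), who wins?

Round 1: Glendale 4, Harrow 2, Avon 2, Brookfield 1. Brookfield has the fewest and is eliminated.
Round 2: Glendale 4, Avon 3, Harrow 2. Harrow has the fewest and is eliminated.
Round 3: Glendale 6, Avon 3. Glendale has a majority.

Glendale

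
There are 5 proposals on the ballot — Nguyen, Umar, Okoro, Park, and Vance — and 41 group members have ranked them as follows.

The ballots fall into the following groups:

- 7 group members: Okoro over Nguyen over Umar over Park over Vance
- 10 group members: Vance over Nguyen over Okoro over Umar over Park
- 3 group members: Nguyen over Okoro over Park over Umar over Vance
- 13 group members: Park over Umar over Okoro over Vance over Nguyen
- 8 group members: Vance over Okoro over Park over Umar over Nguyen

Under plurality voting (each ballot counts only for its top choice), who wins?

First-place vote totals:
  Nguyen: 3
  Umar: 0
  Okoro: 7
  Park: 13
  Vance: 18
Vance has the most first-place votes.

Vance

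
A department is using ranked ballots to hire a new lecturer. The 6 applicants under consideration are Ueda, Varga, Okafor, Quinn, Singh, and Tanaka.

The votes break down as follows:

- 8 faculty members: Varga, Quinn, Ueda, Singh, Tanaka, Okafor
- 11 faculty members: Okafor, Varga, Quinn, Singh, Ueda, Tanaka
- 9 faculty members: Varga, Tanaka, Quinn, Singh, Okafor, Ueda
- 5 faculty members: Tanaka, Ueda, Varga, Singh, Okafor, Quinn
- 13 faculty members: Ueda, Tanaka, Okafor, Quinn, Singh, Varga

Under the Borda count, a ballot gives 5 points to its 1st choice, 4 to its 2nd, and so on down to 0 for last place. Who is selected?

Varga

Borda scores:
  Ueda: 8·3 + 11·1 + 9·0 + 5·4 + 13·5 = 120
  Varga: 8·5 + 11·4 + 9·5 + 5·3 + 13·0 = 144
  Okafor: 8·0 + 11·5 + 9·1 + 5·1 + 13·3 = 108
  Quinn: 8·4 + 11·3 + 9·3 + 5·0 + 13·2 = 118
  Singh: 8·2 + 11·2 + 9·2 + 5·2 + 13·1 = 79
  Tanaka: 8·1 + 11·0 + 9·4 + 5·5 + 13·4 = 121
Varga has the highest total.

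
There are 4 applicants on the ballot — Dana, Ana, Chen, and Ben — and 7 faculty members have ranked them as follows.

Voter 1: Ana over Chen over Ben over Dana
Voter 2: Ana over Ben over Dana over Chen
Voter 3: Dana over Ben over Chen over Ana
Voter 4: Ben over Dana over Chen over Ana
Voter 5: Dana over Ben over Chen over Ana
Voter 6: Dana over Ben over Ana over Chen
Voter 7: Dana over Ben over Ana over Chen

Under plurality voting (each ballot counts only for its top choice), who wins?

Dana

First-place vote totals:
  Dana: 4
  Ana: 2
  Chen: 0
  Ben: 1
Dana has the most first-place votes.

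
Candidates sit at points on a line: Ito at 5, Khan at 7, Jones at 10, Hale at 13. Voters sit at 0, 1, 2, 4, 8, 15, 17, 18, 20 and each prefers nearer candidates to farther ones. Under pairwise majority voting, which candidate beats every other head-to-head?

Khan

With single-peaked preferences on a line, the Condorcet winner is the candidate closest to the median voter.
The median voter (position 8) is closest to Khan at 7.
Check: Khan vs Jones — voters closer to Khan: 5 of 9.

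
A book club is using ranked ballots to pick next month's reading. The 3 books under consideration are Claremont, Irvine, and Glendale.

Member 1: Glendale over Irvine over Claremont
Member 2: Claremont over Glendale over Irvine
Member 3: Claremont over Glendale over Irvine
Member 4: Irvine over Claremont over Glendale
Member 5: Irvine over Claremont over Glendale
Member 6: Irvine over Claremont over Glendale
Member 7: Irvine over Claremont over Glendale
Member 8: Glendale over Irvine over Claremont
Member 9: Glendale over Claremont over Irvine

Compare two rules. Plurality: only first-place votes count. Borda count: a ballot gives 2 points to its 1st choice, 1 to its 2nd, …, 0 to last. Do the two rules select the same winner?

Plurality first-place counts: Claremont 2, Irvine 4, Glendale 3 → Irvine.
Borda totals: Claremont 9, Irvine 10, Glendale 8 → Irvine.
The two rules agree on Irvine.

Yes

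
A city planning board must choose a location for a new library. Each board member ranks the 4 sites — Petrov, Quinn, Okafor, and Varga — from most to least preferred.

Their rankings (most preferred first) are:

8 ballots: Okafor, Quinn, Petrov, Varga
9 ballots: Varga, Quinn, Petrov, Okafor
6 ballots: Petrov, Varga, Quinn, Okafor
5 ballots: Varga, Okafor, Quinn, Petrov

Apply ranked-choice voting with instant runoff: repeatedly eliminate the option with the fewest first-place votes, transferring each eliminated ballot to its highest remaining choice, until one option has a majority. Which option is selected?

Round 1: Varga 14, Okafor 8, Petrov 6, Quinn 0. Quinn has the fewest and is eliminated.
Round 2: Varga 14, Okafor 8, Petrov 6. Petrov has the fewest and is eliminated.
Round 3: Varga 20, Okafor 8. Varga has a majority.

Varga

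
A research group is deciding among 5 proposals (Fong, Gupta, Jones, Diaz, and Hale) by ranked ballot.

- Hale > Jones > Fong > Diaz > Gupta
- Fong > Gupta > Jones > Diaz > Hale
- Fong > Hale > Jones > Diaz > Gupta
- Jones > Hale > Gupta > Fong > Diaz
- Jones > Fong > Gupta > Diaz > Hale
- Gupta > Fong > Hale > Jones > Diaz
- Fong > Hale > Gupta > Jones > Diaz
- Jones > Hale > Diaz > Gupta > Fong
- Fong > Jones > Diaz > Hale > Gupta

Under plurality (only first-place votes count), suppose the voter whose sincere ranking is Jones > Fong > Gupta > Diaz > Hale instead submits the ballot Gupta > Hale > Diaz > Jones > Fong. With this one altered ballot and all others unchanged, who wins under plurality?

First-place totals with the altered ballot: Fong 4, Gupta 2, Jones 2, Diaz 0, Hale 1.
The winner is unchanged: still Fong.

Fong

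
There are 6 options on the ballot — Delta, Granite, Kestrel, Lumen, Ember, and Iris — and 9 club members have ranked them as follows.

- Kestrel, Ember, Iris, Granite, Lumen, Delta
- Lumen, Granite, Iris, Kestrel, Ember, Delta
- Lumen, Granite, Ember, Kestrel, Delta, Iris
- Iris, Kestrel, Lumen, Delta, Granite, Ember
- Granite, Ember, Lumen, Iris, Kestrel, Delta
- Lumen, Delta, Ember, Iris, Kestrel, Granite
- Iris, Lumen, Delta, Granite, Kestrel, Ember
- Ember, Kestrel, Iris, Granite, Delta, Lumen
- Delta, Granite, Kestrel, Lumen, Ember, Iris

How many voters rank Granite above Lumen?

Ballots ranking Granite above Lumen: 4.
Ballots ranking Lumen above Granite: 5.
So 4 of 9 voters prefer Granite to Lumen.

4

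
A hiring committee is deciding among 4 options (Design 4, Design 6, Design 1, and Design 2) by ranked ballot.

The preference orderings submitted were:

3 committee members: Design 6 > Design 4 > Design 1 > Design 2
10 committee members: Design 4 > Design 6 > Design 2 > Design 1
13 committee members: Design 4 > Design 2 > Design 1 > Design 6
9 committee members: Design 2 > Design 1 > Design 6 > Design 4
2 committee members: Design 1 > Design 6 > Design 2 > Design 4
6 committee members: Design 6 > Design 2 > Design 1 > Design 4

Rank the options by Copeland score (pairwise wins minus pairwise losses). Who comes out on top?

Pairwise results:
  Design 4 vs Design 6: Design 4 wins 23–20.
  Design 4 vs Design 1: Design 4 wins 26–17.
  Design 4 vs Design 2: Design 4 wins 26–17.
  Design 6 vs Design 1: Design 1 wins 24–19.
  Design 6 vs Design 2: Design 2 wins 22–21.
  Design 1 vs Design 2: Design 2 wins 38–5.
Copeland scores (wins − losses):
  Design 4: 3 − 0 = 3
  Design 6: 0 − 3 = -3
  Design 1: 1 − 2 = -1
  Design 2: 2 − 1 = 1
Design 4 has the best Copeland score.

Design 4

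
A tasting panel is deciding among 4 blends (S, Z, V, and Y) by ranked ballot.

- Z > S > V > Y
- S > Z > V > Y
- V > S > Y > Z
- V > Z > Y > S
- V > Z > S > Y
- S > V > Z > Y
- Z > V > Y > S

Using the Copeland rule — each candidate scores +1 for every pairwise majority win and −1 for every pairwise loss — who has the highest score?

V

Pairwise results:
  S vs Z: Z wins 4–3.
  S vs V: V wins 4–3.
  S vs Y: S wins 5–2.
  Z vs V: V wins 4–3.
  Z vs Y: Z wins 6–1.
  V vs Y: V wins 7–0.
Copeland scores (wins − losses):
  S: 1 − 2 = -1
  Z: 2 − 1 = 1
  V: 3 − 0 = 3
  Y: 0 − 3 = -3
V has the best Copeland score.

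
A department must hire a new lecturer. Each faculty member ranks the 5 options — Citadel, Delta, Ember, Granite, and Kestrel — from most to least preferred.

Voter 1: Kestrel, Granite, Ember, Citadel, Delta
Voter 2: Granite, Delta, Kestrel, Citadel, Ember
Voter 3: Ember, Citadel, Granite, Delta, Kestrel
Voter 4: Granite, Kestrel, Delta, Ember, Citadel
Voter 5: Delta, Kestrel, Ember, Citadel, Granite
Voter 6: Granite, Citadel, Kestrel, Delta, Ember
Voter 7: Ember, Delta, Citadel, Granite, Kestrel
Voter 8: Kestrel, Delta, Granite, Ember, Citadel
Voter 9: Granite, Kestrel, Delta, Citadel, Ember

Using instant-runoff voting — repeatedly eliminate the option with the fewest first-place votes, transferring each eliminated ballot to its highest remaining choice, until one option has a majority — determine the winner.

Round 1: Granite 4, Ember 2, Kestrel 2, Delta 1, Citadel 0. Citadel has the fewest and is eliminated.
Round 2: Granite 4, Ember 2, Kestrel 2, Delta 1. Delta has the fewest and is eliminated.
Round 3: Granite 4, Kestrel 3, Ember 2. Ember has the fewest and is eliminated.
Round 4: Granite 6, Kestrel 3. Granite has a majority.

Granite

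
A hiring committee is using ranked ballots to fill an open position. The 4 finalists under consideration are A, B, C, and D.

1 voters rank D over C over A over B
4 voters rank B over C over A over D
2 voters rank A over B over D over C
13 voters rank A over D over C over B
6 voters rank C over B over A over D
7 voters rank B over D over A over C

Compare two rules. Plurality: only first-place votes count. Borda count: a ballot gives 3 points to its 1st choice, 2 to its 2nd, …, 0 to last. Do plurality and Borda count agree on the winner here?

Plurality first-place counts: A 15, B 11, C 6, D 1 → A.
Borda totals: A 63, B 49, C 41, D 45 → A.
The two rules agree on A.

Yes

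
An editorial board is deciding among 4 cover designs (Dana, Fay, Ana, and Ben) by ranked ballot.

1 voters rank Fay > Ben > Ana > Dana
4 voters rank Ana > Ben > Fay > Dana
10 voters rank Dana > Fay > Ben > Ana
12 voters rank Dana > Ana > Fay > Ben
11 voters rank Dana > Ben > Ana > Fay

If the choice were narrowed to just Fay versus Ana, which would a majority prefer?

Ballots ranking Fay above Ana: 1+10 = 11.
Ballots ranking Ana above Fay: 4+12+11 = 27.
Ana wins the head-to-head, 27–11.

Ana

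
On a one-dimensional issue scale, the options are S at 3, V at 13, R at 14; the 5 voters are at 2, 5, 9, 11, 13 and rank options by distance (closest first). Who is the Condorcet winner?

V

With single-peaked preferences on a line, the Condorcet winner is the candidate closest to the median voter.
The median voter (position 9) is closest to V at 13.
Check: V vs R — voters closer to V: 5 of 5.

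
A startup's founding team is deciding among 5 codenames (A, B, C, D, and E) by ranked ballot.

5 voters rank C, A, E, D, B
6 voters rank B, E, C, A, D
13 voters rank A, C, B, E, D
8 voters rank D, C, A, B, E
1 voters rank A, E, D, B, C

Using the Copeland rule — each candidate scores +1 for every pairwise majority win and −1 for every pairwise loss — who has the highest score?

C

Pairwise results:
  A vs B: A wins 27–6.
  A vs C: C wins 19–14.
  A vs D: A wins 25–8.
  A vs E: A wins 27–6.
  B vs C: C wins 26–7.
  B vs D: B wins 19–14.
  B vs E: B wins 27–6.
  C vs D: C wins 24–9.
  C vs E: C wins 26–7.
  D vs E: E wins 25–8.
Copeland scores (wins − losses):
  A: 3 − 1 = 2
  B: 2 − 2 = 0
  C: 4 − 0 = 4
  D: 0 − 4 = -4
  E: 1 − 3 = -2
C has the best Copeland score.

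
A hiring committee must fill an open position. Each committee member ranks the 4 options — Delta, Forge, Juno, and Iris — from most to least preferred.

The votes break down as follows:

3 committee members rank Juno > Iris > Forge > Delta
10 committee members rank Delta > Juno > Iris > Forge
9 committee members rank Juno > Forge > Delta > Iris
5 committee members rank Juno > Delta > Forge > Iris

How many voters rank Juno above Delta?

Ballots ranking Juno above Delta: 3+9+5 = 17.
Ballots ranking Delta above Juno: 10.
So 17 of 27 voters prefer Juno to Delta.

17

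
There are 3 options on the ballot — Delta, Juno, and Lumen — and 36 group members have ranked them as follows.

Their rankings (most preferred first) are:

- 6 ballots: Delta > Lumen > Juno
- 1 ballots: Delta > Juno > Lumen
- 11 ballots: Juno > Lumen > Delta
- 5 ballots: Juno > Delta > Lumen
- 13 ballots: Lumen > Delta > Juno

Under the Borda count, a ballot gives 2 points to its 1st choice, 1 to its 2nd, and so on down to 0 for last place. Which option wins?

Lumen

Borda scores:
  Delta: 6·2 + 2 + 11·0 + 5·1 + 13·1 = 32
  Juno: 6·0 + 1 + 11·2 + 5·2 + 13·0 = 33
  Lumen: 6·1 + 0 + 11·1 + 5·0 + 13·2 = 43
Lumen has the highest total.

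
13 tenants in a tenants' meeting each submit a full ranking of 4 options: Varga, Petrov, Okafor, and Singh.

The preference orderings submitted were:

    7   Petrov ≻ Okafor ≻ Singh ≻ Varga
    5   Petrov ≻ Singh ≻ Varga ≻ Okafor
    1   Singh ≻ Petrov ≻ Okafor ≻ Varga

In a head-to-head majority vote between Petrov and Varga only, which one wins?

Ballots ranking Petrov above Varga: 7+5+1 = 13.
Ballots ranking Varga above Petrov: 0.
Petrov wins the head-to-head, 13–0.

Petrov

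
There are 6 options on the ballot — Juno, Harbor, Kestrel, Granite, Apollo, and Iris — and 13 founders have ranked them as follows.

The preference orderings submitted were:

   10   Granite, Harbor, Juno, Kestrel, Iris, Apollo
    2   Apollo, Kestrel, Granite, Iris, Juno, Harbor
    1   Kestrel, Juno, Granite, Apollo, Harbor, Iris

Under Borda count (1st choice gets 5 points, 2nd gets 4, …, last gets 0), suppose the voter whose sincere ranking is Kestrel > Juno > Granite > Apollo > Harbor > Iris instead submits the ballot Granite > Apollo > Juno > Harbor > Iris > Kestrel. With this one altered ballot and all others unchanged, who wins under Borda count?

Granite

Borda totals with the altered ballot: Juno 35, Harbor 42, Kestrel 28, Granite 61, Apollo 14, Iris 15.
The winner is unchanged: still Granite.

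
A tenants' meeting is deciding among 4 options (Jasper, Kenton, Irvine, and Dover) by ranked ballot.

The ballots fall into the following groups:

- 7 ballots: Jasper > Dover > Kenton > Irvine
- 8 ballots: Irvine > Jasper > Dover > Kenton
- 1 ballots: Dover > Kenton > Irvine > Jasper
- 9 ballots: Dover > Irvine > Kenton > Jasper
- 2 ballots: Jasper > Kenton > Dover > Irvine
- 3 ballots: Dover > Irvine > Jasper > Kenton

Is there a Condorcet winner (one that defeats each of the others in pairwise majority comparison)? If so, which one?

There is no Condorcet winner

Head-to-head results (30 voters total):
Jasper vs Kenton: Jasper wins 20–10.
Jasper vs Irvine: Irvine wins 21–9.
Jasper vs Dover: Jasper wins 17–13.
Kenton vs Irvine: Irvine wins 20–10.
Kenton vs Dover: Dover wins 28–2.
Irvine vs Dover: Dover wins 22–8.
No candidate beats all others: Jasper beats Dover beats Irvine beats Jasper, a majority cycle.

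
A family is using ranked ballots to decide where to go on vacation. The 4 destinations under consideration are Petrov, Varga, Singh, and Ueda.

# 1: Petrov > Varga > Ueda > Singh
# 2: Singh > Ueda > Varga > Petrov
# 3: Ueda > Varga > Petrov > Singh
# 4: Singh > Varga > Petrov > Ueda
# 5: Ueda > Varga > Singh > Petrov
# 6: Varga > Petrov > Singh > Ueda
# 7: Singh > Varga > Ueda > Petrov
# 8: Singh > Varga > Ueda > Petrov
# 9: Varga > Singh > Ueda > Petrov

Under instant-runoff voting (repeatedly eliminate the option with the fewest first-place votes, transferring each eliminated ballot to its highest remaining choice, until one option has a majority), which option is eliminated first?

Petrov

Round 1: Singh 4, Varga 2, Ueda 2, Petrov 1. Petrov has the fewest and is eliminated.
Round 2: Singh 4, Varga 3, Ueda 2. Ueda has the fewest and is eliminated.
Round 3: Varga 5, Singh 4. Varga has a majority.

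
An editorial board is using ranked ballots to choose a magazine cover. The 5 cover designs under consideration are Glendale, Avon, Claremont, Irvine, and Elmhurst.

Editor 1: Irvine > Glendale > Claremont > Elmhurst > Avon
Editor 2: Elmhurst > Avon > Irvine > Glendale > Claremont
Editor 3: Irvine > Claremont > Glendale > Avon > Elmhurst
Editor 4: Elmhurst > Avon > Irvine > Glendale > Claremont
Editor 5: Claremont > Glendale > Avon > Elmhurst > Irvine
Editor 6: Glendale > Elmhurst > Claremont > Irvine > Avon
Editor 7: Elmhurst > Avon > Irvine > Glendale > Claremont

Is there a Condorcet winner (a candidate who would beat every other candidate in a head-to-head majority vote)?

No

Head-to-head results (7 voters total):
Glendale vs Avon: Glendale wins 4–3.
Glendale vs Claremont: Glendale wins 5–2.
Glendale vs Irvine: Irvine wins 5–2.
Glendale vs Elmhurst: Glendale wins 4–3.
Avon vs Claremont: Claremont wins 4–3.
Avon vs Irvine: Avon wins 4–3.
Avon vs Elmhurst: Elmhurst wins 5–2.
Claremont vs Irvine: Irvine wins 5–2.
Claremont vs Elmhurst: Elmhurst wins 4–3.
Irvine vs Elmhurst: Elmhurst wins 5–2.
No candidate beats all others: Glendale beats Avon beats Irvine beats Glendale, a majority cycle.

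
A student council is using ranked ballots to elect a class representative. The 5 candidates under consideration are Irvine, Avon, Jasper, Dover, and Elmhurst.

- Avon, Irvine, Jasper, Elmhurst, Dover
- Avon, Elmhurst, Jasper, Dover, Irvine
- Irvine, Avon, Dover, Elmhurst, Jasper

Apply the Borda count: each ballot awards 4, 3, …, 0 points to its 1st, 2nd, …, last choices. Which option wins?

Borda scores:
  Irvine: 3 + 0 + 4 = 7
  Avon: 4 + 4 + 3 = 11
  Jasper: 2 + 2 + 0 = 4
  Dover: 0 + 1 + 2 = 3
  Elmhurst: 1 + 3 + 1 = 5
Avon has the highest total.

Avon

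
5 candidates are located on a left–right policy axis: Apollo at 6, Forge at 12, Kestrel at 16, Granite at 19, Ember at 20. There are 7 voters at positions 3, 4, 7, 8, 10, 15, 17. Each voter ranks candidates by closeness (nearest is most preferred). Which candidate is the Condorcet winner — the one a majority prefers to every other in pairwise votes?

With single-peaked preferences on a line, the Condorcet winner is the candidate closest to the median voter.
The median voter (position 8) is closest to Apollo at 6.
Check: Apollo vs Forge — voters closer to Apollo: 4 of 7.

Apollo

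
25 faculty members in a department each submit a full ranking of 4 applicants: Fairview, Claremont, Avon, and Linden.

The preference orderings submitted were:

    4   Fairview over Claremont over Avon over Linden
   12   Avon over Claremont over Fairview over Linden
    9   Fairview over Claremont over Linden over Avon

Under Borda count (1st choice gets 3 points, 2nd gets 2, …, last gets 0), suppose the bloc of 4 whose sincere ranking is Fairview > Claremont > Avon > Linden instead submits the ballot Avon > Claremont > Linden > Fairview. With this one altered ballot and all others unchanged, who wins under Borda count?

Claremont

Borda totals with the altered ballot: Fairview 39, Claremont 50, Avon 48, Linden 13.
The switch changes the winner from Fairview to Claremont.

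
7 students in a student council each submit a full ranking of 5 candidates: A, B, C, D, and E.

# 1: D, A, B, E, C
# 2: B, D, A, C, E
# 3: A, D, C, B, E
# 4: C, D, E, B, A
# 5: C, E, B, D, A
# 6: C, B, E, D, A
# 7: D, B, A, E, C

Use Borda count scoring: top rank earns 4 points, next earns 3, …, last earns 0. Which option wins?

D

Borda scores:
  A: 3 + 2 + 4 + 0 + 0 + 0 + 2 = 11
  B: 2 + 4 + 1 + 1 + 2 + 3 + 3 = 16
  C: 0 + 1 + 2 + 4 + 4 + 4 + 0 = 15
  D: 4 + 3 + 3 + 3 + 1 + 1 + 4 = 19
  E: 1 + 0 + 0 + 2 + 3 + 2 + 1 = 9
D has the highest total.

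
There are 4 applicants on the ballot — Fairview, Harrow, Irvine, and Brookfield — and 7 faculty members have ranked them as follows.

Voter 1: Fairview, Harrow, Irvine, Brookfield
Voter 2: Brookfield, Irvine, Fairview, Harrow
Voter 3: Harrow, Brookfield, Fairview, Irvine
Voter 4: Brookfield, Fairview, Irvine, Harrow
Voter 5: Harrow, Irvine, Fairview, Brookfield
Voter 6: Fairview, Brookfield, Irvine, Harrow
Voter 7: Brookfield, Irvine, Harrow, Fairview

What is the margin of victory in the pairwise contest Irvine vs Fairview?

Ballots ranking Irvine above Fairview: 3.
Ballots ranking Fairview above Irvine: 4.
Fairview wins 4–3, a margin of 1.

1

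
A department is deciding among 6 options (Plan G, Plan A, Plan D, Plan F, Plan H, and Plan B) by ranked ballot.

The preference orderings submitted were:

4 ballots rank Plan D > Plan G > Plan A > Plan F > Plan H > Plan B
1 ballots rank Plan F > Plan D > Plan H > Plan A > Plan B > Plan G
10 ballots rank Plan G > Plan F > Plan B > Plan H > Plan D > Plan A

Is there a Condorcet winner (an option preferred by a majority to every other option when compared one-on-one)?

Head-to-head results (15 voters total):
Plan G vs Plan A: Plan G wins 14–1.
Plan G vs Plan D: Plan G wins 10–5.
Plan G vs Plan F: Plan G wins 14–1.
Plan G vs Plan H: Plan G wins 14–1.
Plan G vs Plan B: Plan G wins 14–1.
Plan A vs Plan D: Plan D wins 15–0.
Plan A vs Plan F: Plan F wins 11–4.
Plan A vs Plan H: Plan H wins 11–4.
Plan A vs Plan B: Plan B wins 10–5.
Plan D vs Plan F: Plan F wins 11–4.
Plan D vs Plan H: Plan H wins 10–5.
Plan D vs Plan B: Plan B wins 10–5.
Plan F vs Plan H: Plan F wins 15–0.
Plan F vs Plan B: Plan F wins 15–0.
Plan H vs Plan B: Plan B wins 10–5.
Plan G beats each rival — Plan A (14–1), Plan D (10–5), Plan F (14–1), Plan H (14–1), Plan B (14–1) — so Plan G is the Condorcet winner.

Yes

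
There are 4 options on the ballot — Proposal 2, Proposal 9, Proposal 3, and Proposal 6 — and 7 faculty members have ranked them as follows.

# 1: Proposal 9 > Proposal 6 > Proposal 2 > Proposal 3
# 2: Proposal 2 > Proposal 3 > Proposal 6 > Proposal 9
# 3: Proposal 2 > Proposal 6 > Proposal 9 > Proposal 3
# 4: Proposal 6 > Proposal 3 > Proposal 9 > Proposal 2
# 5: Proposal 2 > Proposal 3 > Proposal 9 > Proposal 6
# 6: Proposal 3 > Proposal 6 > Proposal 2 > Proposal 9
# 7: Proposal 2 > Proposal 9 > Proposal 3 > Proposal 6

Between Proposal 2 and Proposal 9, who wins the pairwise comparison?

Ballots ranking Proposal 2 above Proposal 9: 5.
Ballots ranking Proposal 9 above Proposal 2: 2.
Proposal 2 wins the head-to-head, 5–2.

Proposal 2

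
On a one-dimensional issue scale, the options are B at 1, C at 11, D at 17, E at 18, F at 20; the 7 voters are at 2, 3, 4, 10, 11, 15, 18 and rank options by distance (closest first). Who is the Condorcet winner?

C

With single-peaked preferences on a line, the Condorcet winner is the candidate closest to the median voter.
The median voter (position 10) is closest to C at 11.
Check: C vs F — voters closer to C: 6 of 7.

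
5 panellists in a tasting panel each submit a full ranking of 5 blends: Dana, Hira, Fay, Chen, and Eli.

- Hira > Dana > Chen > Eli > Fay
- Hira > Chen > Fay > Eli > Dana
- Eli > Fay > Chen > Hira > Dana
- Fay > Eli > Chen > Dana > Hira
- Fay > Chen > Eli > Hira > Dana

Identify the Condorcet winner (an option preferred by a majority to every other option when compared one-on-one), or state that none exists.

Head-to-head results (5 voters total):
Dana vs Hira: Hira wins 4–1.
Dana vs Fay: Fay wins 4–1.
Dana vs Chen: Chen wins 4–1.
Dana vs Eli: Eli wins 4–1.
Hira vs Fay: Fay wins 3–2.
Hira vs Chen: Chen wins 3–2.
Hira vs Eli: Eli wins 3–2.
Fay vs Chen: Fay wins 3–2.
Fay vs Eli: Fay wins 3–2.
Chen vs Eli: Chen wins 3–2.
Fay beats each rival — Dana (4–1), Hira (3–2), Chen (3–2), Eli (3–2) — so Fay is the Condorcet winner.

Fay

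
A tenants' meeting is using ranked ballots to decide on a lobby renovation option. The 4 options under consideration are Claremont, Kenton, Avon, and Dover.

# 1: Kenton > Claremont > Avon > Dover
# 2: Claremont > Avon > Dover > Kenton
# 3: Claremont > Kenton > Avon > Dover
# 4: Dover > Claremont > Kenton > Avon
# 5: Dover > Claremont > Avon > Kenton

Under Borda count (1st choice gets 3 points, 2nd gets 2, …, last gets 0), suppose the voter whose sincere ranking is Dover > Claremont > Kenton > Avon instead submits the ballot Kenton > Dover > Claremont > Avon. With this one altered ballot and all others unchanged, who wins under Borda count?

Borda totals with the altered ballot: Claremont 11, Kenton 8, Avon 5, Dover 6.
The winner is unchanged: still Claremont.

Claremont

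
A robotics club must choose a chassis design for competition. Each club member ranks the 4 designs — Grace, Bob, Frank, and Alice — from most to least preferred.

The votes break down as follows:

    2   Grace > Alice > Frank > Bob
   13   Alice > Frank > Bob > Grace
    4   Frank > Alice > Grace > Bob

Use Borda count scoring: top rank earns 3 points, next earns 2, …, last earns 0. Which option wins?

Alice

Borda scores:
  Grace: 2·3 + 13·0 + 4·1 = 10
  Bob: 2·0 + 13·1 + 4·0 = 13
  Frank: 2·1 + 13·2 + 4·3 = 40
  Alice: 2·2 + 13·3 + 4·2 = 51
Alice has the highest total.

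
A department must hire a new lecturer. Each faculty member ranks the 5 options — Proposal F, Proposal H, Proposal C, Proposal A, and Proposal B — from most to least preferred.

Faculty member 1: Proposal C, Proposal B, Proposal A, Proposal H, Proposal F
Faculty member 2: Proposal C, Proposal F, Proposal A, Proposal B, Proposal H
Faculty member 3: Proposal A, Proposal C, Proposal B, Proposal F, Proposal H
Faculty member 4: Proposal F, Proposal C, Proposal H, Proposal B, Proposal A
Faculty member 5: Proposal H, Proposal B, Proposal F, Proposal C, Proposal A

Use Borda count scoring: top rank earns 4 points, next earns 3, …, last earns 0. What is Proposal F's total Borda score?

10

Borda scores:
  Proposal F: 0 + 3 + 1 + 4 + 2 = 10
  Proposal H: 1 + 0 + 0 + 2 + 4 = 7
  Proposal C: 4 + 4 + 3 + 3 + 1 = 15
  Proposal A: 2 + 2 + 4 + 0 + 0 = 8
  Proposal B: 3 + 1 + 2 + 1 + 3 = 10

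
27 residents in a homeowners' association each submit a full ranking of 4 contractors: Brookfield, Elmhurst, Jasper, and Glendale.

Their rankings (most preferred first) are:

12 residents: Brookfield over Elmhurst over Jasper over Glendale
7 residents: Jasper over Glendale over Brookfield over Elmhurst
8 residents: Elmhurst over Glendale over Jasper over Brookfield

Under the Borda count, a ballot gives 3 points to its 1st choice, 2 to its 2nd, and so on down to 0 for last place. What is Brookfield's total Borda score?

Borda scores:
  Brookfield: 12·3 + 7·1 + 8·0 = 43
  Elmhurst: 12·2 + 7·0 + 8·3 = 48
  Jasper: 12·1 + 7·3 + 8·1 = 41
  Glendale: 12·0 + 7·2 + 8·2 = 30

43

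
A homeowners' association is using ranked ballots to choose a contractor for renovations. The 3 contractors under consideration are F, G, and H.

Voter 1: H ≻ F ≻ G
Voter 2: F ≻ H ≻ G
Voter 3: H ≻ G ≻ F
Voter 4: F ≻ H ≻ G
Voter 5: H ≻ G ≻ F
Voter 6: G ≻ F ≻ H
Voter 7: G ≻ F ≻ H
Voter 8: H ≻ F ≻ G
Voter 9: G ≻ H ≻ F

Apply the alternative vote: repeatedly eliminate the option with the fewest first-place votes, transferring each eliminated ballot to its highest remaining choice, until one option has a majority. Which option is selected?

H

Round 1: H 4, G 3, F 2. F has the fewest and is eliminated.
Round 2: H 6, G 3. H has a majority.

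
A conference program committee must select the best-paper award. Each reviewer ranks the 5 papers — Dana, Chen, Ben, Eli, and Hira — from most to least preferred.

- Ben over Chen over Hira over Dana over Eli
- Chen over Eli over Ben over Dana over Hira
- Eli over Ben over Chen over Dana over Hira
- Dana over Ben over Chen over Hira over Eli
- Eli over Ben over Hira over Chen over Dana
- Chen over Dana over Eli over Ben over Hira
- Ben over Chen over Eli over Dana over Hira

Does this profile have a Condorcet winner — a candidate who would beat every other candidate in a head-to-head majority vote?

No

Head-to-head results (7 voters total):
Dana vs Chen: Chen wins 6–1.
Dana vs Ben: Ben wins 5–2.
Dana vs Eli: Eli wins 4–3.
Dana vs Hira: Dana wins 5–2.
Chen vs Ben: Ben wins 5–2.
Chen vs Eli: Chen wins 5–2.
Chen vs Hira: Chen wins 6–1.
Ben vs Eli: Eli wins 4–3.
Ben vs Hira: Ben wins 7–0.
Eli vs Hira: Eli wins 5–2.
No candidate beats all others: Chen beats Eli beats Ben beats Chen, a majority cycle.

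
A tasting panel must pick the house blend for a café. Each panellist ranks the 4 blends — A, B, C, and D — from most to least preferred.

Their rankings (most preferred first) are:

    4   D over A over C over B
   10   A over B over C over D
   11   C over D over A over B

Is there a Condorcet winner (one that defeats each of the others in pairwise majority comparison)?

No

Head-to-head results (25 voters total):
A vs B: A wins 25–0.
A vs C: A wins 14–11.
A vs D: D wins 15–10.
B vs C: C wins 15–10.
B vs D: D wins 15–10.
C vs D: C wins 21–4.
No candidate beats all others: A beats C beats D beats A, a majority cycle.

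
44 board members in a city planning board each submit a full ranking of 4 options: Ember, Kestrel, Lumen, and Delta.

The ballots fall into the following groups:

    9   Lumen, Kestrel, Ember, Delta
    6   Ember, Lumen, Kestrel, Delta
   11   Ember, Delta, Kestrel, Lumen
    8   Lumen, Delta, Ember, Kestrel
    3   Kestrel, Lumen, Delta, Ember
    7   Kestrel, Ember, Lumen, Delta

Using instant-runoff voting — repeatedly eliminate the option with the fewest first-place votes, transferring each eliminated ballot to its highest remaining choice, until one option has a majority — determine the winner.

Round 1: Ember 17, Lumen 17, Kestrel 10, Delta 0. Delta has the fewest and is eliminated.
Round 2: Ember 17, Lumen 17, Kestrel 10. Kestrel has the fewest and is eliminated.
Round 3: Ember 24, Lumen 20. Ember has a majority.

Ember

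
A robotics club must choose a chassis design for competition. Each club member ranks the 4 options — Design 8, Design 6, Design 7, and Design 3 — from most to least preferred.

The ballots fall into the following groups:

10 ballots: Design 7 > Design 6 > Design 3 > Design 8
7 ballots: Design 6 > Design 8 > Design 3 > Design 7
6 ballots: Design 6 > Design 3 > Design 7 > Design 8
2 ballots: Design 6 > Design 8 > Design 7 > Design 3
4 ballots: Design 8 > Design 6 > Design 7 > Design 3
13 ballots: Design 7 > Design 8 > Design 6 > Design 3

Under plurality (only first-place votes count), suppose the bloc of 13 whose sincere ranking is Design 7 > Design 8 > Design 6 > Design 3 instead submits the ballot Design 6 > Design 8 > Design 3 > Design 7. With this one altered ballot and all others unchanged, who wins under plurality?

Design 6

First-place totals with the altered ballot: Design 8 4, Design 6 28, Design 7 10, Design 3 0.
The switch changes the winner from Design 7 to Design 6.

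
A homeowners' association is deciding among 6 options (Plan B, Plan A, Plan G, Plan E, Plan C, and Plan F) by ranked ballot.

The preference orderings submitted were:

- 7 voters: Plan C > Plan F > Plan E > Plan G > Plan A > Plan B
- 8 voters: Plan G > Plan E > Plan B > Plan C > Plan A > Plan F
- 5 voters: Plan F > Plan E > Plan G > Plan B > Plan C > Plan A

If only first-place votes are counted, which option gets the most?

Plan G

First-place vote totals:
  Plan B: 0
  Plan A: 0
  Plan G: 8
  Plan E: 0
  Plan C: 7
  Plan F: 5
Plan G has the most first-place votes.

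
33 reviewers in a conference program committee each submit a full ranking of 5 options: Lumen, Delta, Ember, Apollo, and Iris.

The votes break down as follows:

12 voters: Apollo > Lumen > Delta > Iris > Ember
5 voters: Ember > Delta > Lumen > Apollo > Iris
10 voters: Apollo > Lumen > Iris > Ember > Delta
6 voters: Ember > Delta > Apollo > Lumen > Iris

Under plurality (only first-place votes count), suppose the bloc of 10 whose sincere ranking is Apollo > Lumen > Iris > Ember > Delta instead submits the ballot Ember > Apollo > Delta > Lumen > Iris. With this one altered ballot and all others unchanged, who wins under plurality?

Ember

First-place totals with the altered ballot: Lumen 0, Delta 0, Ember 21, Apollo 12, Iris 0.
The switch changes the winner from Apollo to Ember.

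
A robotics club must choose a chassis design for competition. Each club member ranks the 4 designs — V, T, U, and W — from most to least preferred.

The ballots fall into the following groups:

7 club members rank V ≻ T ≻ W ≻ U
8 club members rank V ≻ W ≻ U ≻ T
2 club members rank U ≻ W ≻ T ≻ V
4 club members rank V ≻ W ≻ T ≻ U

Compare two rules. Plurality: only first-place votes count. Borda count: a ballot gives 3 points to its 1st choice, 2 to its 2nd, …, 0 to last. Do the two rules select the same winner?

Yes

Plurality first-place counts: V 19, T 0, U 2, W 0 → V.
Borda totals: V 57, T 20, U 14, W 35 → V.
The two rules agree on V.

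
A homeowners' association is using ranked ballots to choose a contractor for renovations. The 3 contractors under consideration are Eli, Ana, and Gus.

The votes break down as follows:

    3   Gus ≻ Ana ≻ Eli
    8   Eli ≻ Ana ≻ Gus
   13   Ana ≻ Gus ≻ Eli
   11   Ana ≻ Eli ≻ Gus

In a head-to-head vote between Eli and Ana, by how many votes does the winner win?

19

Ballots ranking Eli above Ana: 8.
Ballots ranking Ana above Eli: 3+13+11 = 27.
Ana wins 27–8, a margin of 19.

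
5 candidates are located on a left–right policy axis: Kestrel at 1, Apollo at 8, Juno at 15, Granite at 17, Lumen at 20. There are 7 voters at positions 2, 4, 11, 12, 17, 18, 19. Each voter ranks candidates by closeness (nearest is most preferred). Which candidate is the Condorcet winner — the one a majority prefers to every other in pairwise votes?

With single-peaked preferences on a line, the Condorcet winner is the candidate closest to the median voter.
The median voter (position 12) is closest to Juno at 15.
Check: Juno vs Lumen — voters closer to Juno: 5 of 7.

Juno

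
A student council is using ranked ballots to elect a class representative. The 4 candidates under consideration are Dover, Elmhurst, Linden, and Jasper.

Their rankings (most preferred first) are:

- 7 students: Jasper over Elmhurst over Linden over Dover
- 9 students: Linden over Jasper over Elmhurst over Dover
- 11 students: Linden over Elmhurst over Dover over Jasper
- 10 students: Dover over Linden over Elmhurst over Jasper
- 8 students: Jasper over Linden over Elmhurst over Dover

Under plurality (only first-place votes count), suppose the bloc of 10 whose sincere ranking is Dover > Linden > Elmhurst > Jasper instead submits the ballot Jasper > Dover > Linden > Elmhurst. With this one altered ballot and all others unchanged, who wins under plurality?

First-place totals with the altered ballot: Dover 0, Elmhurst 0, Linden 20, Jasper 25.
The switch changes the winner from Linden to Jasper.

Jasper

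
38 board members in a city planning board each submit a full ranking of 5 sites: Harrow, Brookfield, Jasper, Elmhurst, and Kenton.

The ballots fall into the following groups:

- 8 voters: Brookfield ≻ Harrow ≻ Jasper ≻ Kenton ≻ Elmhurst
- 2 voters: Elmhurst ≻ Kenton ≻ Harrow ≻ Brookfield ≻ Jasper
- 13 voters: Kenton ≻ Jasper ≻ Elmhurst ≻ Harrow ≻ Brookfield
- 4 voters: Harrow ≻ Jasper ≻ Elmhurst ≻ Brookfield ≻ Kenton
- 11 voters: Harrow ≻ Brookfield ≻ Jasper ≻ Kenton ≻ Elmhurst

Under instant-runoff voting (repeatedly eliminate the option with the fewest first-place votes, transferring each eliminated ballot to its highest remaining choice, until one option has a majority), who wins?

Round 1: Harrow 15, Kenton 13, Brookfield 8, Elmhurst 2, Jasper 0. Jasper has the fewest and is eliminated.
Round 2: Harrow 15, Kenton 13, Brookfield 8, Elmhurst 2. Elmhurst has the fewest and is eliminated.
Round 3: Harrow 15, Kenton 15, Brookfield 8. Brookfield has the fewest and is eliminated.
Round 4: Harrow 23, Kenton 15. Harrow has a majority.

Harrow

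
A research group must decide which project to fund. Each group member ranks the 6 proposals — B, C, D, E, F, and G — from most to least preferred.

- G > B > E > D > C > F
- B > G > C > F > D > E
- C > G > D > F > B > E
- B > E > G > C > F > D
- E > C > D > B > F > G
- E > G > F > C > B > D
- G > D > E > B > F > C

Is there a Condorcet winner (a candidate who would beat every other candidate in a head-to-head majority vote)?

Yes

Head-to-head results (7 voters total):
B vs C: B wins 4–3.
B vs D: B wins 4–3.
B vs E: B wins 4–3.
B vs F: B wins 5–2.
B vs G: G wins 4–3.
C vs D: C wins 5–2.
C vs E: E wins 5–2.
C vs F: C wins 5–2.
C vs G: G wins 5–2.
D vs E: E wins 4–3.
D vs F: D wins 4–3.
D vs G: G wins 6–1.
E vs F: E wins 5–2.
E vs G: G wins 4–3.
F vs G: G wins 6–1.
G beats each rival — B (4–3), C (5–2), D (6–1), E (4–3), F (6–1) — so G is the Condorcet winner.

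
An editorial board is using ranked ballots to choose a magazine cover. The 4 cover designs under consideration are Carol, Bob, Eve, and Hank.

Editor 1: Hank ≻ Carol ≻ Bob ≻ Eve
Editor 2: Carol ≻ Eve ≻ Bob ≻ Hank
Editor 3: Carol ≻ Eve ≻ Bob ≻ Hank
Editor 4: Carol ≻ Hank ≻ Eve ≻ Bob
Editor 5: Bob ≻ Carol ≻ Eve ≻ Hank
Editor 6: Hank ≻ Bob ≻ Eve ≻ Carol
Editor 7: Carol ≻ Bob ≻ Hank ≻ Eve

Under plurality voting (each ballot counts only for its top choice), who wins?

First-place vote totals:
  Carol: 4
  Bob: 1
  Eve: 0
  Hank: 2
Carol has the most first-place votes.

Carol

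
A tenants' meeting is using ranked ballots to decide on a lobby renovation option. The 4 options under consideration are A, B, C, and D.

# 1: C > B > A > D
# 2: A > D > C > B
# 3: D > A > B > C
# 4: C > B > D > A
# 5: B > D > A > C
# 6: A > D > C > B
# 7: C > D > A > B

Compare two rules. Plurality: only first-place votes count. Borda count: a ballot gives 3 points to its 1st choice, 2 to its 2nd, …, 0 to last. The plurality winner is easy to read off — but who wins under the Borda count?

D

Plurality first-place counts: A 2, B 1, C 3, D 1 → C.
Borda totals: A 11, B 8, C 11, D 12 → D.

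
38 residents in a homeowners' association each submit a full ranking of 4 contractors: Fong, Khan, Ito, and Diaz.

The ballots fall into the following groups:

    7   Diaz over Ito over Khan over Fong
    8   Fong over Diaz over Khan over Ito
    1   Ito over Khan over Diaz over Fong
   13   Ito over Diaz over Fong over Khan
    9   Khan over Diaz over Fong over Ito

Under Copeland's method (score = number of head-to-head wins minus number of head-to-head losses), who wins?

Pairwise results:
  Fong vs Khan: Fong wins 21–17.
  Fong vs Ito: Ito wins 21–17.
  Fong vs Diaz: Diaz wins 30–8.
  Khan vs Ito: Ito wins 21–17.
  Khan vs Diaz: Diaz wins 28–10.
  Ito vs Diaz: Diaz wins 24–14.
Copeland scores (wins − losses):
  Fong: 1 − 2 = -1
  Khan: 0 − 3 = -3
  Ito: 2 − 1 = 1
  Diaz: 3 − 0 = 3
Diaz has the best Copeland score.

Diaz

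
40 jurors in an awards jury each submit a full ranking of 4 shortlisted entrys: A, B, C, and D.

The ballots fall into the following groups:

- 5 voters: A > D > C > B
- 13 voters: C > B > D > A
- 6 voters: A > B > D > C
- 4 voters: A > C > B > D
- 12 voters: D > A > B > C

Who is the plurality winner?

First-place vote totals:
  A: 15
  B: 0
  C: 13
  D: 12
A has the most first-place votes.

A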